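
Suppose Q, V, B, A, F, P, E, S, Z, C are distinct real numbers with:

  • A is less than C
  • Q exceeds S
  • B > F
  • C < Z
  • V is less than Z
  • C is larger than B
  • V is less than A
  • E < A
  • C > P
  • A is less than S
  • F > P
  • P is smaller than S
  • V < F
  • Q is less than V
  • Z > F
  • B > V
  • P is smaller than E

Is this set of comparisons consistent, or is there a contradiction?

Chaining the given relations yields A < S < Q < V, so A < V. But one relation states V < A. These cannot both hold.

inconsistent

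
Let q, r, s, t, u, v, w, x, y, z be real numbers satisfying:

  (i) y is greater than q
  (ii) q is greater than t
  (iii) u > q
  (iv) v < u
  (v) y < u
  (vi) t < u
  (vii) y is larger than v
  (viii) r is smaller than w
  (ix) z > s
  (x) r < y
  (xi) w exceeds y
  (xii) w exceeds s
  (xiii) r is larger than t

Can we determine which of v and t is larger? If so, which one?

undetermined

Following every chain through v: above v we get y, u, w.
t is not reached, and no chain runs the other way from t to v.
So the given relations leave the order of v and t undetermined.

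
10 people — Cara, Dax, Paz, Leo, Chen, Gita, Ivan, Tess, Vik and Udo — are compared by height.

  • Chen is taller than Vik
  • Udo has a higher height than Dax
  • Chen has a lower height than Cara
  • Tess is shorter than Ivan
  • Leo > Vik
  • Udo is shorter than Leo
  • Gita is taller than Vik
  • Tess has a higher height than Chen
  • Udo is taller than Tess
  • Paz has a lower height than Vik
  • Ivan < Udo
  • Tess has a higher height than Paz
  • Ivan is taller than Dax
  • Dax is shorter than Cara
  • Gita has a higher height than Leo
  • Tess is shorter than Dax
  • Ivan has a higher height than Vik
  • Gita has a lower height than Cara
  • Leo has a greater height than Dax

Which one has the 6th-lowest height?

The consecutive relations fix a unique order: Paz < Vik < Chen < Tess < Dax < Ivan < Udo < Leo < Gita < Cara.
The 6th smallest is Ivan.

Ivan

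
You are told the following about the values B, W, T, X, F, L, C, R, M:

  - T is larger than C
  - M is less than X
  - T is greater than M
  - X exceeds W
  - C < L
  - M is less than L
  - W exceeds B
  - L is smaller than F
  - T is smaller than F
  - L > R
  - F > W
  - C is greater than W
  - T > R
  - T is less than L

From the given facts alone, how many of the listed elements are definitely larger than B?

6

The elements the relations force above B are W, C, X, T, L, F — no chain reaches any other.
That is 6.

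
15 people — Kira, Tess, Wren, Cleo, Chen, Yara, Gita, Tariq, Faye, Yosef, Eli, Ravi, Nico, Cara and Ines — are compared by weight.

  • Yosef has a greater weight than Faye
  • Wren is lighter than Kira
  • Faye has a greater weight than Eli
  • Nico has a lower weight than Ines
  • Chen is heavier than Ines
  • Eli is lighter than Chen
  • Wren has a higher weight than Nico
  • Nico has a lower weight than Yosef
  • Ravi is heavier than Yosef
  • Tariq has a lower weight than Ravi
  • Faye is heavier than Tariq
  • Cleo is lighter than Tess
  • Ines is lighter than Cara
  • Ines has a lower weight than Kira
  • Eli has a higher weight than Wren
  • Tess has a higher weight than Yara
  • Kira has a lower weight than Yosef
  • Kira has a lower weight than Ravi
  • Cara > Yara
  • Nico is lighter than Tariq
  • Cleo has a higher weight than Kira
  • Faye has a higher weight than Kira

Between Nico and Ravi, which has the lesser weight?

Nico

The relevant relations are Nico < Wren; Wren < Eli; Eli < Faye; Faye < Yosef; Yosef < Ravi.
Together: Nico < Wren < Eli < Faye < Yosef < Ravi.
So Nico < Ravi; Nico is the lighter of the two.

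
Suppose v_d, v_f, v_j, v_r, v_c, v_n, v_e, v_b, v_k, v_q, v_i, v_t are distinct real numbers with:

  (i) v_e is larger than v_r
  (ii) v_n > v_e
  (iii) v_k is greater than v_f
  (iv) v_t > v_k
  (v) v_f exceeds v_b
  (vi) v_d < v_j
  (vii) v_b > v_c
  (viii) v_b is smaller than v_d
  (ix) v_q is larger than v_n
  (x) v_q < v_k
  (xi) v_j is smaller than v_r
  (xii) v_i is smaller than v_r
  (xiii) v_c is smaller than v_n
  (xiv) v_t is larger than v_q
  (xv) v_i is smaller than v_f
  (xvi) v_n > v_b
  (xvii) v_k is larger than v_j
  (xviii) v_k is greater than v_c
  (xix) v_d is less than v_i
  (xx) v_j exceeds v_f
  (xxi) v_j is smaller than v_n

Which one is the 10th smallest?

v_q

Chaining the given pairs: v_c < v_b < v_d < v_i < v_f < v_j < v_r < v_e < v_n < v_q < v_k < v_t.
The 10th smallest is v_q.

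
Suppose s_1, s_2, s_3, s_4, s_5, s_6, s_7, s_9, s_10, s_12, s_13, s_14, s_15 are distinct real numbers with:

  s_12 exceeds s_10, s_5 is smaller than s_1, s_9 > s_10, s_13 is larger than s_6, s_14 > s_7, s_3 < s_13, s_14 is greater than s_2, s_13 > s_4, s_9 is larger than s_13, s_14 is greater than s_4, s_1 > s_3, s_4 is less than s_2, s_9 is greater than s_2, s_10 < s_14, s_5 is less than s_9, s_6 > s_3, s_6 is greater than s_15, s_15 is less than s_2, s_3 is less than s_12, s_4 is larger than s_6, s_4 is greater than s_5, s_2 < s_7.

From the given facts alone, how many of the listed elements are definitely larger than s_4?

5

From s_4 the given relations immediately reach s_13, s_2, s_14.
From those, s_7, s_9 — 5 in total.
Nothing else is reachable above s_4; 5 in all.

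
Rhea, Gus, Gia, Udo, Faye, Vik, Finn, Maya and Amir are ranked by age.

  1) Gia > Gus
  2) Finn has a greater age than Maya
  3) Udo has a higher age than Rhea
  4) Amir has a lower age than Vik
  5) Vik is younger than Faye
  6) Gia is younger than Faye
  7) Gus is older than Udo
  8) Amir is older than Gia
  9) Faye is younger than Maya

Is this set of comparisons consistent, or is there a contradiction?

consistent

The single ordering Rhea < Udo < Gus < Gia < Amir < Vik < Faye < Maya < Finn satisfies every listed relation, so no contradiction arises.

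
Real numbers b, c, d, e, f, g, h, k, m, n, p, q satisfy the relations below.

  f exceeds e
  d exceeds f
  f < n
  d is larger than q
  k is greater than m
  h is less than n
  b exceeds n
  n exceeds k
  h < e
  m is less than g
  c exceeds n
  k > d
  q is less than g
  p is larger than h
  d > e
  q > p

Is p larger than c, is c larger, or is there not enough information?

p < q < d < k < n < c, by transitivity through q, d, k, n.
So c is larger.

c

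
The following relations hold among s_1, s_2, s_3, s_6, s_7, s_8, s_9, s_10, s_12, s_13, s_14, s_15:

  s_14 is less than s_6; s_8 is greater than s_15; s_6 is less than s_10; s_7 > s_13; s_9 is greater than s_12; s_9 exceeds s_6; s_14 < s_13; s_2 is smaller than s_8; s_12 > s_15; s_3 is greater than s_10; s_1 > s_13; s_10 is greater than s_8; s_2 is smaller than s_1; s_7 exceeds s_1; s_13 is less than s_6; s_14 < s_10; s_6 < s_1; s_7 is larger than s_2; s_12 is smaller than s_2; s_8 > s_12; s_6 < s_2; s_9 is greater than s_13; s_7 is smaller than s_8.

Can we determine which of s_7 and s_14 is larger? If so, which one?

s_7

Following the relations from s_14: s_14 < s_13 < s_6 < s_2 < s_1 < s_7.
So s_7 is larger.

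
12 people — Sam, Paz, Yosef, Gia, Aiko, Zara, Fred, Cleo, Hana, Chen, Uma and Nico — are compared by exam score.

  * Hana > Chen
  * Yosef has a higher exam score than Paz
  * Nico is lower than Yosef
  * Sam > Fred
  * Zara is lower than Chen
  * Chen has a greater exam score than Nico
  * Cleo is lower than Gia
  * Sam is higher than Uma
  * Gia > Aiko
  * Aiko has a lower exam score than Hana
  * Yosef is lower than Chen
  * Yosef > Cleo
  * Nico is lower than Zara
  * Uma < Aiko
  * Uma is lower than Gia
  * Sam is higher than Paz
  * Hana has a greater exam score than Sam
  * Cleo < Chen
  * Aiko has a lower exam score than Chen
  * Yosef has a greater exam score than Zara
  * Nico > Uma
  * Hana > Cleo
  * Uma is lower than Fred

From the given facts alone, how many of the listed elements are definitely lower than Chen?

7

Directly below Chen: Nico, Zara, Aiko, Cleo, Yosef.
One step further: Uma, Paz (7 so far).
No other element is forced below Chen by the given relations, so the count is 7.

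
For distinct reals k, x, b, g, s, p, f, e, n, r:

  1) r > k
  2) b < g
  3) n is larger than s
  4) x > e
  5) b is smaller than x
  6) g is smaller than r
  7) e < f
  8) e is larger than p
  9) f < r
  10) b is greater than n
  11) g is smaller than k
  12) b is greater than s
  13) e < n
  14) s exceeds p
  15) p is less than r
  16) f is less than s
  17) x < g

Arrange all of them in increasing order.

The consecutive links are each given: p < e; e < f; f < s; s < n; n < b; b < x; x < g; g < k; k < r.

p < e < f < s < n < b < x < g < k < r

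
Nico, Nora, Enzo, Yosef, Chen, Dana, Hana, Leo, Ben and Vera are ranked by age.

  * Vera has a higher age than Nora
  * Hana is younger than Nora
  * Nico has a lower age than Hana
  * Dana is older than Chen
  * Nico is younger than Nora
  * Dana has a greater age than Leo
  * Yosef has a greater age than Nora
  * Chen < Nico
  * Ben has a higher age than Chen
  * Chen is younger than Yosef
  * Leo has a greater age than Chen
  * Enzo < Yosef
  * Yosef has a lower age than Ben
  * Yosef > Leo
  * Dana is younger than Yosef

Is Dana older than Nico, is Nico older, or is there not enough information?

undetermined

Following every chain through Nico: above Nico we get Hana, Nora, Vera, Yosef, Ben; below Nico we get Chen.
Dana is not reached, and no chain runs the other way from Dana to Nico.
So the given relations leave the order of Nico and Dana undetermined.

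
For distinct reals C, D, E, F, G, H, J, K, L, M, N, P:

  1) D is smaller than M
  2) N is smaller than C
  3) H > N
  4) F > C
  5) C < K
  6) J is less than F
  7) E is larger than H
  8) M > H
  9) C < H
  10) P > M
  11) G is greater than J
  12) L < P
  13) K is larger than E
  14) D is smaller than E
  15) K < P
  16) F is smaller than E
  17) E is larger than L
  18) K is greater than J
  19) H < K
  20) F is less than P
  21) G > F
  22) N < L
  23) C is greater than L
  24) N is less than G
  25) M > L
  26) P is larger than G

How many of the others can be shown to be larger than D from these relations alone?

Directly above D: M, E.
One step further: K, P (4 so far).
Nothing else is reachable above D; 4 in all.

4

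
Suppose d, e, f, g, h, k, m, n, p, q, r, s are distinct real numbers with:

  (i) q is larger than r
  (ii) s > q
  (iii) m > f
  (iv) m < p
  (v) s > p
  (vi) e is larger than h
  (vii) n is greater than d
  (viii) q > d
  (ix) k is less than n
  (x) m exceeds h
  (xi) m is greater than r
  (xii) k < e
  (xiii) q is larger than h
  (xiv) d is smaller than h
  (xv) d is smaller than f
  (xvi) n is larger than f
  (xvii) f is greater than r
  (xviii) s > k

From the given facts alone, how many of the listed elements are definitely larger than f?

Directly above f: m, n.
One step further: p (3 so far).
One step further: s (4 so far).
No other element is forced above f by the given relations, so the count is 4.

4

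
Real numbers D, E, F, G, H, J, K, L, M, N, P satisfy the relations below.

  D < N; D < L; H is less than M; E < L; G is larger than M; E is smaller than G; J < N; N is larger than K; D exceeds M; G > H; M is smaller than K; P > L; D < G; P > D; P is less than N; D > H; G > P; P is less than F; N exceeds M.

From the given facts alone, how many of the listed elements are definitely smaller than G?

6

The elements the relations force below G are H, E, M, D, L, P — no chain reaches any other.
That is 6.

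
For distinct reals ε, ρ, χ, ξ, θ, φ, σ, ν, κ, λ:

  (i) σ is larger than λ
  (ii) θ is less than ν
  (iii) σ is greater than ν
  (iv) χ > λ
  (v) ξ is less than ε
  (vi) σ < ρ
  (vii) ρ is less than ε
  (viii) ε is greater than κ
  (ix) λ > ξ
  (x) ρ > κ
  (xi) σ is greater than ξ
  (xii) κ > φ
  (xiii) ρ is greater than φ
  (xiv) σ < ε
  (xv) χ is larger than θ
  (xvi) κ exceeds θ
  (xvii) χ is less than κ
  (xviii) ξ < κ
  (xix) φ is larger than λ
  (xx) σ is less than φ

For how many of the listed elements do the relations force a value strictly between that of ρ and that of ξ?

5

Chaining upward from ξ reaches: λ, σ, χ, φ, κ, ε.
Chaining downward from ρ reaches: θ, λ, ν, σ, χ, φ, κ.
Strictly between ξ and ρ are those in both lists: λ, σ, χ, φ, κ — 5 elements.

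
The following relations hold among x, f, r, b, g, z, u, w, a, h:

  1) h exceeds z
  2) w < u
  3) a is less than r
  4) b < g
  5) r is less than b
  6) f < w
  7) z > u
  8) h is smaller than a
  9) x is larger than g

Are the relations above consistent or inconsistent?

The single ordering f < w < u < z < h < a < r < b < g < x satisfies every listed relation, so no contradiction arises.

consistent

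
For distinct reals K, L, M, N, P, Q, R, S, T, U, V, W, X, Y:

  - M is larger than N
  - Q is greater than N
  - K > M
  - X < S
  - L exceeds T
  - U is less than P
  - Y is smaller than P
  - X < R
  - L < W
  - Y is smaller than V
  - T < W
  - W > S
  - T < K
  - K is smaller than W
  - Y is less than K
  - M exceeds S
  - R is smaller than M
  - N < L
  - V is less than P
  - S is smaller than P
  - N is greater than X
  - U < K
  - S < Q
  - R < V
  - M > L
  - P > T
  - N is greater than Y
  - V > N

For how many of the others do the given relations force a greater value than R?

The elements the relations force above R are V, M, K, P, W — no chain reaches any other.
That is 5.

5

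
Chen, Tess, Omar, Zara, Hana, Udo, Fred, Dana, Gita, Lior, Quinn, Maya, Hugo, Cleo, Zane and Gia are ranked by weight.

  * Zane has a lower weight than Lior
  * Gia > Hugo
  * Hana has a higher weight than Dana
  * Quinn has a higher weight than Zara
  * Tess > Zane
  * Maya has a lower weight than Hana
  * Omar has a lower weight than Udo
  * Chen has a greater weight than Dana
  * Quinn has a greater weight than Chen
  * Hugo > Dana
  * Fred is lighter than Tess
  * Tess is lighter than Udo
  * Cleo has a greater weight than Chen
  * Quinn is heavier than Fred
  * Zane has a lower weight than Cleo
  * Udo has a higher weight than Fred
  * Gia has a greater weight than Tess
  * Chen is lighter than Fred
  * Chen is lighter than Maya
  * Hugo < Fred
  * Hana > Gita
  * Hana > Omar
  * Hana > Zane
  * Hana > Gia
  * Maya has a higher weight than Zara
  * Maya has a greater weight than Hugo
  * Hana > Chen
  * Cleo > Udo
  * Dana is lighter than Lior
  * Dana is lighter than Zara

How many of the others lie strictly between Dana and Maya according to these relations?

3

The relations place Dana below Maya. An element lies strictly between them when it is forced above Dana and also forced below Maya.
Above Dana: {Lior, Chen, Zara, Hugo, Fred, Tess, Udo, Gia, Hana, Cleo, Quinn}. Below Maya: {Chen, Zara, Hugo}.
Intersection: {Chen, Zara, Hugo} — 3.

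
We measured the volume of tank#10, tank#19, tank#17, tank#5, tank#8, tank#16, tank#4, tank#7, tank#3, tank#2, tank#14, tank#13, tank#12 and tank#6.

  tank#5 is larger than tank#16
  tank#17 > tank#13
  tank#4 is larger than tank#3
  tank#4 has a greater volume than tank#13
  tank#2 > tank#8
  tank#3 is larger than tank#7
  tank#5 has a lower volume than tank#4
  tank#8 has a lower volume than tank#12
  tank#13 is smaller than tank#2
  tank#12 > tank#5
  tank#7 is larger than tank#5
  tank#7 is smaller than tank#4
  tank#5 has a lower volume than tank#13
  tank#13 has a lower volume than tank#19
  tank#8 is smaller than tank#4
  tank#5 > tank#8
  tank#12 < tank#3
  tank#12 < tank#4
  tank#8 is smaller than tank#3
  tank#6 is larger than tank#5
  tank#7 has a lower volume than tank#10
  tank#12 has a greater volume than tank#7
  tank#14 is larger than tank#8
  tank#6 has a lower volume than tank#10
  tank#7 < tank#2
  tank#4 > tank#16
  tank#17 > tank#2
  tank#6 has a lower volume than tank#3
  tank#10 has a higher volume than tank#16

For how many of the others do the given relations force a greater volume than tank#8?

Directly above tank#8: tank#5, tank#14, tank#12, tank#3, tank#4, tank#2.
One step further: tank#13, tank#6, tank#7, tank#17 (10 so far).
One step further: tank#19, tank#10 (12 so far).
Nothing else is reachable above tank#8; 12 in all.

12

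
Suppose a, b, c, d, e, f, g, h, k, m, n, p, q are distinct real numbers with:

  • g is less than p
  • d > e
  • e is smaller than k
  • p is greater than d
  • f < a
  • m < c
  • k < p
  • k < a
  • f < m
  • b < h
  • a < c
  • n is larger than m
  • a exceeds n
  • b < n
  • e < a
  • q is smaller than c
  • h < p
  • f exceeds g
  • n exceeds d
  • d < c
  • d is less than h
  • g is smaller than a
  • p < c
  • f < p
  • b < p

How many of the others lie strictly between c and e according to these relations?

6

Chaining upward from e reaches: k, d, n, h, p, a.
Chaining downward from c reaches: g, k, f, m, b, d, n, q, h, p, a.
Strictly between e and c are those in both lists: k, d, n, h, p, a — 6 elements.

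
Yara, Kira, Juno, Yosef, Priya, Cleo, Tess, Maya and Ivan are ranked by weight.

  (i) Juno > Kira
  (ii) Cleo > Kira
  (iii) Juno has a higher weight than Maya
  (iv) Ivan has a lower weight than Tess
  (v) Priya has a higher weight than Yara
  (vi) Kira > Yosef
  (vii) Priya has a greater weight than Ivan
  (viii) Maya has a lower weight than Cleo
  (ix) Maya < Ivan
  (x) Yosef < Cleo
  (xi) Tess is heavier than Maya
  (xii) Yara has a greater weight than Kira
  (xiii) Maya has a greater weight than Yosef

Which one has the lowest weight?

Maya is not least since Yosef < Maya; Kira is not least since Yosef < Kira; Yara is not least since Kira < Yara; Cleo is not least since Kira < Cleo; Ivan is not least since Maya < Ivan; Priya is not least since Ivan < Priya; Tess is not least since Ivan < Tess; Juno is not least since Maya < Juno.
Only Yosef has nothing below it, so Yosef is the lowest weight.

Yosef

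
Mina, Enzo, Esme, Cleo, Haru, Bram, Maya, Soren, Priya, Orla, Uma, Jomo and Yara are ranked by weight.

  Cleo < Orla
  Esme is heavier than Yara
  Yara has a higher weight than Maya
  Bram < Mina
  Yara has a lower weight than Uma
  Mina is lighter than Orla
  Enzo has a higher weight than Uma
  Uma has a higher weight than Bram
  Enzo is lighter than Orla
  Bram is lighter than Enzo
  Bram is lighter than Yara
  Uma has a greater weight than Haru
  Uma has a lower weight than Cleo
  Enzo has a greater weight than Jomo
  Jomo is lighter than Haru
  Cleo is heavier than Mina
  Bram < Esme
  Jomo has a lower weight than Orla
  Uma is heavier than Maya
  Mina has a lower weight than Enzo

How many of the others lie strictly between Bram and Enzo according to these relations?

3

Chaining upward from Bram reaches: Mina, Yara, Uma, Esme, Cleo, Orla.
Chaining downward from Enzo reaches: Jomo, Haru, Maya, Mina, Yara, Uma.
Strictly between Bram and Enzo are those in both lists: Mina, Yara, Uma — 3 elements.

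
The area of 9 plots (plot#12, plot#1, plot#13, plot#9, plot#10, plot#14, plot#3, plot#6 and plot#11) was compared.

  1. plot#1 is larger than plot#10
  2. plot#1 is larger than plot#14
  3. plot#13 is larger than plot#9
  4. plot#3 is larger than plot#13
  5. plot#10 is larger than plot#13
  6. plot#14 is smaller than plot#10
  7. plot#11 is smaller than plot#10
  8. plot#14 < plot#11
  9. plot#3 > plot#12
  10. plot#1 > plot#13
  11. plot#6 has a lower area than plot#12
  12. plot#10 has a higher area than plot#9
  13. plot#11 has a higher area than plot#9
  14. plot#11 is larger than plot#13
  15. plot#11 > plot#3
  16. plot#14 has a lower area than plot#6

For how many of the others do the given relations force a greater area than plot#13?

4

Directly above plot#13: plot#3, plot#11, plot#10, plot#1.
No other element is forced above plot#13 by the given relations, so the count is 4.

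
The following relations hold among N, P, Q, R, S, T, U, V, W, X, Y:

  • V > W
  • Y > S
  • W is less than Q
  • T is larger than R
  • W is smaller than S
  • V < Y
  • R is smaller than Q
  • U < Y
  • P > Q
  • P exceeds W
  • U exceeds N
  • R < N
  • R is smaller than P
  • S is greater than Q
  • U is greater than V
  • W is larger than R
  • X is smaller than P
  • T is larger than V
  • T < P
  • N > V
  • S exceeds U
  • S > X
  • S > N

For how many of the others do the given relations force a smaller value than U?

Directly below U: V, N.
One step further: R, W (4 so far).
Nothing else is reachable below U; 4 in all.

4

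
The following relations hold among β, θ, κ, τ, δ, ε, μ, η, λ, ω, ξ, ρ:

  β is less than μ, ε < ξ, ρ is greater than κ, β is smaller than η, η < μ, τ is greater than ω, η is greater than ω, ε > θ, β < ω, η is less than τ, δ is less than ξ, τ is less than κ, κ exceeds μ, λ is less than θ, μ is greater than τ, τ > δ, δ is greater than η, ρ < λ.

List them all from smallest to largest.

Each adjacent pair is fixed by a given relation: β < ω; ω < η; η < δ; δ < τ; τ < μ; μ < κ; κ < ρ; ρ < λ; λ < θ; θ < ε; ε < ξ. Chaining them end to end gives the full order.

β < ω < η < δ < τ < μ < κ < ρ < λ < θ < ε < ξ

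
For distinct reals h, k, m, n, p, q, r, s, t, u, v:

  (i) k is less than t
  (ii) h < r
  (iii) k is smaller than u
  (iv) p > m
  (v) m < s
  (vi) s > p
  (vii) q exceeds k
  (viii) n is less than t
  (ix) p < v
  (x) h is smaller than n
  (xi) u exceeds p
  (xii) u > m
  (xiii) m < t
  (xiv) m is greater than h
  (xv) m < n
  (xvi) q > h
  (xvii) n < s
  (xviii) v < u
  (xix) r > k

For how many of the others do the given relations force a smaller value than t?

4

Directly below t: m, n, k.
One step further: h (4 so far).
No other element is forced below t by the given relations, so the count is 4.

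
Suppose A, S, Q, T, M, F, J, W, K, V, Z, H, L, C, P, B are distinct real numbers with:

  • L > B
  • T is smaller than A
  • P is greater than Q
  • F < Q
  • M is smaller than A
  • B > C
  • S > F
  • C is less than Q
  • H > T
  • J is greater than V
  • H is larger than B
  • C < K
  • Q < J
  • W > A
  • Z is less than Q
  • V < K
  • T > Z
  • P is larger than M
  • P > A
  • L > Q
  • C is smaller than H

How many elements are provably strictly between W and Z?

The relations place Z below W. An element lies strictly between them when it is forced above Z and also forced below W.
Above Z: {T, A, Q, J, H, P, L}. Below W: {T, M, A}.
Intersection: {T, A} — 2.

2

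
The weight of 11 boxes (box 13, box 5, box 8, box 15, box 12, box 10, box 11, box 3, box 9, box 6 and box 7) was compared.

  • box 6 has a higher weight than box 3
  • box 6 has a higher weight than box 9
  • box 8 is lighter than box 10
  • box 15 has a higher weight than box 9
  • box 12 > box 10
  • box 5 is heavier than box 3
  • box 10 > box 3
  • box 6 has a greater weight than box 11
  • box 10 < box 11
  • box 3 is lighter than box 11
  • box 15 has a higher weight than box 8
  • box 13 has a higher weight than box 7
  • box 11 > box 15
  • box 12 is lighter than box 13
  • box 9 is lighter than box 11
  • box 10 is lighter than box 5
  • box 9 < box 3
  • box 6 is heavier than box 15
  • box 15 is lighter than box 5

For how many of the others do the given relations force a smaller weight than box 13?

From box 13 the given relations immediately reach box 12, box 7.
From those, box 10 — 3 in total.
From those, box 8, box 3 — 5 in total.
From those, box 9 — 6 in total.
Nothing else is reachable below box 13; 6 in all.

6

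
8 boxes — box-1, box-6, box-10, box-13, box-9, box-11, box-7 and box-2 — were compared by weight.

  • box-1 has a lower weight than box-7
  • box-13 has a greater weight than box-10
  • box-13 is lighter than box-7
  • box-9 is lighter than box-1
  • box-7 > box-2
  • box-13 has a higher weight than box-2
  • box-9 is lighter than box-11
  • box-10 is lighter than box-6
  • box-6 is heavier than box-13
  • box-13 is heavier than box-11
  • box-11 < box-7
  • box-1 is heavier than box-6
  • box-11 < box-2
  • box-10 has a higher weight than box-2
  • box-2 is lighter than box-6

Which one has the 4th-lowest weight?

box-10

Piecing the relations together gives one ordering: box-9 < box-11 < box-2 < box-10 < box-13 < box-6 < box-1 < box-7.
Counting 4 from the smallest end gives box-10.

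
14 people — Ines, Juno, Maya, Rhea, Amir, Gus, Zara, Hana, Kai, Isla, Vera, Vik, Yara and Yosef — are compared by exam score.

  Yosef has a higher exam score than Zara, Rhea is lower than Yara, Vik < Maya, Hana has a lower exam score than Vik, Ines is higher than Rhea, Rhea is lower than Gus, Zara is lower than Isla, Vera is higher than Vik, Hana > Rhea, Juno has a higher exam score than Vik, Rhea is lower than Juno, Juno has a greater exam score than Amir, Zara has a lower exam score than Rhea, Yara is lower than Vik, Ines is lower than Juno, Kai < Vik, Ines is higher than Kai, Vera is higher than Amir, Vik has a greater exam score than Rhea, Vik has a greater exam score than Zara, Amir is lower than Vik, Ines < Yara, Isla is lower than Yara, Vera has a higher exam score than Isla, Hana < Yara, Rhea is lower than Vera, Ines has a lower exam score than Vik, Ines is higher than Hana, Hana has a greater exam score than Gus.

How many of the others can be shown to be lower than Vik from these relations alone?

9

The elements the relations force below Vik are Zara, Rhea, Amir, Kai, Gus, Isla, Hana, Ines, Yara — no chain reaches any other.
That is 9.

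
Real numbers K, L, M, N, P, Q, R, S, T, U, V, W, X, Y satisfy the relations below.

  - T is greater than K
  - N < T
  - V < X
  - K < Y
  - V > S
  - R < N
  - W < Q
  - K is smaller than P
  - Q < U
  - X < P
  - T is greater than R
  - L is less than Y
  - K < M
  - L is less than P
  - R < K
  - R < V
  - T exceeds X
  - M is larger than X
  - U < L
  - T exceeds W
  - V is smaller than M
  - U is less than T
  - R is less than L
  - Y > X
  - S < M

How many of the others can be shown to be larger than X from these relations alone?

The elements the relations force above X are M, Y, P, T — no chain reaches any other.
That is 4.

4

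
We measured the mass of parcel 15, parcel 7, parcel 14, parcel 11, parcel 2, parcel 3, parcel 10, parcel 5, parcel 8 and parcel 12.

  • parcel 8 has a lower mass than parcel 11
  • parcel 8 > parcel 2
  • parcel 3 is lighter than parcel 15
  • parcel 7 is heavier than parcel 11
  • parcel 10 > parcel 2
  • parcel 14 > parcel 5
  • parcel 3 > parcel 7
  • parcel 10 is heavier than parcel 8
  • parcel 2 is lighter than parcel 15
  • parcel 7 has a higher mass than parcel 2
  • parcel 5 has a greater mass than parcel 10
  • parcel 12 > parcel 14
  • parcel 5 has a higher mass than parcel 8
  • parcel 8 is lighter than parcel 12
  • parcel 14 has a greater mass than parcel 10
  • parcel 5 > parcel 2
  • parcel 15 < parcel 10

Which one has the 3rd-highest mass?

Piecing the relations together gives one ordering: parcel 2 < parcel 8 < parcel 11 < parcel 7 < parcel 3 < parcel 15 < parcel 10 < parcel 5 < parcel 14 < parcel 12.
Counting 3 from the largest end gives parcel 5.

parcel 5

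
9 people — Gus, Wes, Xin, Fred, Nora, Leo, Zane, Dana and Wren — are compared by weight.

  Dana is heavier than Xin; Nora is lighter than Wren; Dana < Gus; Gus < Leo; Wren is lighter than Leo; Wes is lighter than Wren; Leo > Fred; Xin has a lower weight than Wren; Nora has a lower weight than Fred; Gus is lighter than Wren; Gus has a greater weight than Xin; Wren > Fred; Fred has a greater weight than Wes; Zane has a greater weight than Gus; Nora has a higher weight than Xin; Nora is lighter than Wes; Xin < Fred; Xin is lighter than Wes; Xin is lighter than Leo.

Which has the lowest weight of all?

Chaining upward from Xin: directly above it, Dana, Gus, Nora, Wes, Fred, Wren, Leo; then Zane.
That covers every other element, and nothing is given below Xin, so Xin is the lowest weight.

Xin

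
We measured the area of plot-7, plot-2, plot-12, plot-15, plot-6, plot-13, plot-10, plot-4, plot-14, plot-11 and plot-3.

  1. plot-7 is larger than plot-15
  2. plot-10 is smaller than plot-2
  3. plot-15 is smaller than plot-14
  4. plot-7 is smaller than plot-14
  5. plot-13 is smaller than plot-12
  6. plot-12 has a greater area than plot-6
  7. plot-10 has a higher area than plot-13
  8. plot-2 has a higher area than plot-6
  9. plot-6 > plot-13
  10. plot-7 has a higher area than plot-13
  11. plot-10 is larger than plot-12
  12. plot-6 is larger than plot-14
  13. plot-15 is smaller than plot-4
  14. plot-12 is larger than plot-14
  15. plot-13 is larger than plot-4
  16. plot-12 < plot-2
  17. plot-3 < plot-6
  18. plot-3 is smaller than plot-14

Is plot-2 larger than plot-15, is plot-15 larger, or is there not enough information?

plot-15 < plot-4 < plot-13 < plot-7 < plot-14 < plot-6 < plot-12 < plot-10 < plot-2, by transitivity through plot-4, plot-13, plot-7, plot-14, plot-6, plot-12, plot-10.
So plot-2 is larger.

plot-2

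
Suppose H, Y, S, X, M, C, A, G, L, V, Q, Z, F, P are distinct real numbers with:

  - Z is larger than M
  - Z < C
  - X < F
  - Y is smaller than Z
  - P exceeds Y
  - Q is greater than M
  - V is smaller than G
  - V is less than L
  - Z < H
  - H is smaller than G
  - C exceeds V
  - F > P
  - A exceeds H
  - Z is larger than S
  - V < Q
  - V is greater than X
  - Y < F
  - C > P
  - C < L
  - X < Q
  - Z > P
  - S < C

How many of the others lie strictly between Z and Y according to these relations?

Chaining upward from Y reaches: P, H, A, F, C, L, G.
Chaining downward from Z reaches: M, P, S.
Strictly between Y and Z are those in both lists: P — 1 element.

1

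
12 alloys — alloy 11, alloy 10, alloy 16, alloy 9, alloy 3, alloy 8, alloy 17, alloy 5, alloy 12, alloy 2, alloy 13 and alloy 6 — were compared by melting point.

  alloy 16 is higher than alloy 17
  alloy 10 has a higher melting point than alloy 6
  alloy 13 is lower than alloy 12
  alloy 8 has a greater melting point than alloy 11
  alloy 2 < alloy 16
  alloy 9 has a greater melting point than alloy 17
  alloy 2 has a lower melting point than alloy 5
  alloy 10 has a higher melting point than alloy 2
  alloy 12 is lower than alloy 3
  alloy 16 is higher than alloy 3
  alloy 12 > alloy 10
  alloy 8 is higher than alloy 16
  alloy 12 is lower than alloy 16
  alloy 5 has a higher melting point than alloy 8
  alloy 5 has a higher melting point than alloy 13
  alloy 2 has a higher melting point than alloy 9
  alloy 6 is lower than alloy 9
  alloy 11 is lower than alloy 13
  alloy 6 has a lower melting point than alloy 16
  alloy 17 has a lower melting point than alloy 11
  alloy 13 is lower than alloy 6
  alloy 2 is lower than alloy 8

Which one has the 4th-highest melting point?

alloy 3

Piecing the relations together gives one ordering: alloy 17 < alloy 11 < alloy 13 < alloy 6 < alloy 9 < alloy 2 < alloy 10 < alloy 12 < alloy 3 < alloy 16 < alloy 8 < alloy 5.
The 4th largest is alloy 3.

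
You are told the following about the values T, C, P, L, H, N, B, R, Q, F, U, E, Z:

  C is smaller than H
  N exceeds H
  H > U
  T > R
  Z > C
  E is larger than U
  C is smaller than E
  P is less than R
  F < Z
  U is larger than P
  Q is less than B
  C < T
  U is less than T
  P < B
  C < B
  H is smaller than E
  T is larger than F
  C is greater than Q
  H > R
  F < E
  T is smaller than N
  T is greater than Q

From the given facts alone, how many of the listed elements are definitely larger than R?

4

From R the given relations immediately reach H, T.
From those, E, N — 4 in total.
Nothing else is reachable above R; 4 in all.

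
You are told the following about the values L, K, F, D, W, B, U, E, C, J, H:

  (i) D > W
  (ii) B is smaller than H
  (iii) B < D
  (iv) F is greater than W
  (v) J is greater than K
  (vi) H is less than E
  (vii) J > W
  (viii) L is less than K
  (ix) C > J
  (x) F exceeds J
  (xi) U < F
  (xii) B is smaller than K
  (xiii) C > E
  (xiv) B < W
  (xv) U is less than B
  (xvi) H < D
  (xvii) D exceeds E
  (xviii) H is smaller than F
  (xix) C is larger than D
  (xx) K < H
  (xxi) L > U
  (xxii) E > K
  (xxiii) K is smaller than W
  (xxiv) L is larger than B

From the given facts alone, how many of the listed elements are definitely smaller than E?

5

The elements the relations force below E are U, B, L, K, H — no chain reaches any other.
That is 5.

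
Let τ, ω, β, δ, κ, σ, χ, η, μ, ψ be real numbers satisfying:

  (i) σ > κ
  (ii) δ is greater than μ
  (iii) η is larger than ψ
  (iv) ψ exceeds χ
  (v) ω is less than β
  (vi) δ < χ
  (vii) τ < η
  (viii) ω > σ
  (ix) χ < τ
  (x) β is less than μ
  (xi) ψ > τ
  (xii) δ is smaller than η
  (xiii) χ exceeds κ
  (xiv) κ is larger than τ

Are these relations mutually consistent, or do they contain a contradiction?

inconsistent

Chaining the given relations yields κ < σ < ω < β < μ < δ < χ < τ, so κ < τ. But one relation states τ < κ. These cannot both hold.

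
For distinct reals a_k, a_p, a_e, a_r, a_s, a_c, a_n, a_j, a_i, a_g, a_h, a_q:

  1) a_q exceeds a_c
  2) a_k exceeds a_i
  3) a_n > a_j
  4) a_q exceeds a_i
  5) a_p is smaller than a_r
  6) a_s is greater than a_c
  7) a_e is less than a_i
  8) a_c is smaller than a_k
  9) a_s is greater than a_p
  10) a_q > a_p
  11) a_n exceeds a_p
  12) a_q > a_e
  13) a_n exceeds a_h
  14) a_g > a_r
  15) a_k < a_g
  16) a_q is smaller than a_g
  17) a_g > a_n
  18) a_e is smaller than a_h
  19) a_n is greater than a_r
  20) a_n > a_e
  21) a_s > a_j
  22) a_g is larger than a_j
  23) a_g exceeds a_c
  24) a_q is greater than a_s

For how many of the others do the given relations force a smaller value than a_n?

5

From a_n the given relations immediately reach a_e, a_p, a_h, a_r, a_j.
Nothing else is reachable below a_n; 5 in all.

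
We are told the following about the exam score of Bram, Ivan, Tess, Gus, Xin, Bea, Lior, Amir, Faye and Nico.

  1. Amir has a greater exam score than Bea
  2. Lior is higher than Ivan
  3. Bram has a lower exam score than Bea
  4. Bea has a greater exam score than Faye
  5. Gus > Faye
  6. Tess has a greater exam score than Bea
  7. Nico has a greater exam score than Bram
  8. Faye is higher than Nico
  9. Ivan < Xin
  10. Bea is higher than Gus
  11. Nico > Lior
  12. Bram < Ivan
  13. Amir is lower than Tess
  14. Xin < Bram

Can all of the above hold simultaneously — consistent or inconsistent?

We have Ivan < Xin stated directly, yet also Xin < Bram < Ivan by chaining the others — so Xin < Ivan. Contradiction.

inconsistent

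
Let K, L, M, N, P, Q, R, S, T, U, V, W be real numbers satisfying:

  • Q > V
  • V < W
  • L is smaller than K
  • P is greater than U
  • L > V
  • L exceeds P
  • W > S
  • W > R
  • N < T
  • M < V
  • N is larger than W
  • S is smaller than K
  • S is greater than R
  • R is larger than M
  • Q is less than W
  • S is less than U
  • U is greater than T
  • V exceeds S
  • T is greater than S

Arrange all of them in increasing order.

Nothing is placed below M, so it is least; from there M < R; R < S; S < V; V < Q; Q < W; W < N; N < T; T < U; U < P; P < L; L < K, each given directly.

M < R < S < V < Q < W < N < T < U < P < L < K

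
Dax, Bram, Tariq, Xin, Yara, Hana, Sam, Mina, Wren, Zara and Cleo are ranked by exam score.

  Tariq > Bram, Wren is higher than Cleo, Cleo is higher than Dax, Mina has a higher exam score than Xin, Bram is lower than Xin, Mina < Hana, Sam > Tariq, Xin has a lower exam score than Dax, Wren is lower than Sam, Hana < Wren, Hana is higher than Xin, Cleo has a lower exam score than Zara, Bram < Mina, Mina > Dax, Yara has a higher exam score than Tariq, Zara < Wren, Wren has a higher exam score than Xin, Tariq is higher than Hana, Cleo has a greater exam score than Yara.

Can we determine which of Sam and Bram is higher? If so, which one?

Sam

Bram < Xin and Xin < Dax give Bram < Dax.
With Dax < Mina: Bram < Xin < Dax < Mina.
With Mina < Hana: Bram < Xin < Dax < Mina < Hana.
With Hana < Tariq: Bram < Xin < Dax < Mina < Hana < Tariq.
With Tariq < Yara: Bram < Xin < Dax < Mina < Hana < Tariq < Yara.
Then Yara < Cleo extends the chain to Cleo.
Then Cleo < Zara extends the chain to Zara.
Then Zara < Wren extends the chain to Wren.
Then Wren < Sam extends the chain to Sam.
So Sam is higher.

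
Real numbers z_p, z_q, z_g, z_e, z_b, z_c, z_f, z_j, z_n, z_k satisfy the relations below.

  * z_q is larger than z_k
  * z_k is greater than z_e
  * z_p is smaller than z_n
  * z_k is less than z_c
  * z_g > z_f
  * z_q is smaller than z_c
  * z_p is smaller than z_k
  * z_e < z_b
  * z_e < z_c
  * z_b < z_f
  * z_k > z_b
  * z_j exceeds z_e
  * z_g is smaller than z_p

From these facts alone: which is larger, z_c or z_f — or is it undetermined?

The relevant relations are z_f < z_g; z_g < z_p; z_p < z_k; z_k < z_q; z_q < z_c.
Chaining these gives z_f < z_g < z_p < z_k < z_q < z_c.
So z_c is larger.

z_c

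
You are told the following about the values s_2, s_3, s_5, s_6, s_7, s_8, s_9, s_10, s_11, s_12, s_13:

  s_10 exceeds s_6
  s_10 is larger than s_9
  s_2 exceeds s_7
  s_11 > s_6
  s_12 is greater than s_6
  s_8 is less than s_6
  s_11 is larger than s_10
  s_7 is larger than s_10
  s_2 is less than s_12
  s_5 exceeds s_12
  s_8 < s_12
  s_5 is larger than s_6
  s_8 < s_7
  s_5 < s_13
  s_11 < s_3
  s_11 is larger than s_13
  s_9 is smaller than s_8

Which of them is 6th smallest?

s_2

Piecing the relations together gives one ordering: s_9 < s_8 < s_6 < s_10 < s_7 < s_2 < s_12 < s_5 < s_13 < s_11 < s_3.
The 6th smallest is s_2.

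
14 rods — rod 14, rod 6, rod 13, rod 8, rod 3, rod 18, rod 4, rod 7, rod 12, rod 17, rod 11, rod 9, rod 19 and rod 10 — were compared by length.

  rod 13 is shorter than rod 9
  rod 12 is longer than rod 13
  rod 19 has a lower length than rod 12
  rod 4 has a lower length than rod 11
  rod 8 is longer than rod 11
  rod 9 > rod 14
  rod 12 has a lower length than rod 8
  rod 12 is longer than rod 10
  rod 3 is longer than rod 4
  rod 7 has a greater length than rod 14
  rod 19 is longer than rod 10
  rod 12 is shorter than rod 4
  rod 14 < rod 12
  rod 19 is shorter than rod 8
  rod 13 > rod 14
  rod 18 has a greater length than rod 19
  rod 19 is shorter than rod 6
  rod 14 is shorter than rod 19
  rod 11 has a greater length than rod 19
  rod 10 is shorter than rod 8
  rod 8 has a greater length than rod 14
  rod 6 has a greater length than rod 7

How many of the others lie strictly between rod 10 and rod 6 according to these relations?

1

The relations place rod 10 below rod 6. An element lies strictly between them when it is forced above rod 10 and also forced below rod 6.
Above rod 10: {rod 19, rod 18, rod 12, rod 4, rod 11, rod 8, rod 3}. Below rod 6: {rod 14, rod 19, rod 7}.
Intersection: {rod 19} — 1.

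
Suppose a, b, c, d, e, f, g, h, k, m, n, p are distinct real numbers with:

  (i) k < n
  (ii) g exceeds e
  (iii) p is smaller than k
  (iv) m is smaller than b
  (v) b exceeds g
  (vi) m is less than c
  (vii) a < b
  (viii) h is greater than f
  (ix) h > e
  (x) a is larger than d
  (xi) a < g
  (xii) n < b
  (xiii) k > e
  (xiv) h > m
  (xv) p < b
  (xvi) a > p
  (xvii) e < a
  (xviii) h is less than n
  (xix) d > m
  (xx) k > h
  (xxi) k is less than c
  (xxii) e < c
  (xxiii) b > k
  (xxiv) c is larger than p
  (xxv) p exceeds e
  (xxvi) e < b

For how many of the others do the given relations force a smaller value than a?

4

From a the given relations immediately reach e, p, d.
From those, m — 4 in total.
No other element is forced below a by the given relations, so the count is 4.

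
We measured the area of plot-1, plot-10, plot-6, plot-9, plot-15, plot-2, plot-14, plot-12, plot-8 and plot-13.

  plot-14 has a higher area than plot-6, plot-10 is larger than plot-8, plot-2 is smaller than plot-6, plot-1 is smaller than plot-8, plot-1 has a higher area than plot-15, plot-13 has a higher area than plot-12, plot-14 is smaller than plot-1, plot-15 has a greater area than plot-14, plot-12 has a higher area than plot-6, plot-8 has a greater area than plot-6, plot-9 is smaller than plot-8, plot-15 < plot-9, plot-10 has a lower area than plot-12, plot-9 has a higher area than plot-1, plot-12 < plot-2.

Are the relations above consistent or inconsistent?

Chaining the given relations yields plot-2 < plot-6 < plot-14 < plot-15 < plot-1 < plot-9 < plot-8 < plot-10 < plot-12, so plot-2 < plot-12. But one relation states plot-12 < plot-2. These cannot both hold.

inconsistent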